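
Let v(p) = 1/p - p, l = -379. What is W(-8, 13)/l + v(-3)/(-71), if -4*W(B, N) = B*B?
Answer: 376/80727 ≈ 0.0046577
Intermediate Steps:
W(B, N) = -B²/4 (W(B, N) = -B*B/4 = -B²/4)
W(-8, 13)/l + v(-3)/(-71) = -¼*(-8)²/(-379) + (1/(-3) - 1*(-3))/(-71) = -¼*64*(-1/379) + (-⅓ + 3)*(-1/71) = -16*(-1/379) + (8/3)*(-1/71) = 16/379 - 8/213 = 376/80727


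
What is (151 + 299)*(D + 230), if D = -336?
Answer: -47700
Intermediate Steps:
(151 + 299)*(D + 230) = (151 + 299)*(-336 + 230) = 450*(-106) = -47700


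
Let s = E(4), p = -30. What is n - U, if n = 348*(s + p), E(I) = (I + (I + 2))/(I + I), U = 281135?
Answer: -291140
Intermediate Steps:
E(I) = (2 + 2*I)/(2*I) (E(I) = (I + (2 + I))/((2*I)) = (2 + 2*I)*(1/(2*I)) = (2 + 2*I)/(2*I))
s = 5/4 (s = (1 + 4)/4 = (¼)*5 = 5/4 ≈ 1.2500)
n = -10005 (n = 348*(5/4 - 30) = 348*(-115/4) = -10005)
n - U = -10005 - 1*281135 = -10005 - 281135 = -291140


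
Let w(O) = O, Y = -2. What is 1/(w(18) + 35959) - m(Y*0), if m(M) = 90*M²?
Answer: 1/35977 ≈ 2.7796e-5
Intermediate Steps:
1/(w(18) + 35959) - m(Y*0) = 1/(18 + 35959) - 90*(-2*0)² = 1/35977 - 90*0² = 1/35977 - 90*0 = 1/35977 - 1*0 = 1/35977 + 0 = 1/35977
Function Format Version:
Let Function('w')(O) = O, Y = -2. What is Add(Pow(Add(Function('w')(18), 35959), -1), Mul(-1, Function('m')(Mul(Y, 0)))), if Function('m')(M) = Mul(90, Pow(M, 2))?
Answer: Rational(1, 35977) ≈ 2.7796e-5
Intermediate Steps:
Add(Pow(Add(Function('w')(18), 35959), -1), Mul(-1, Function('m')(Mul(Y, 0)))) = Add(Pow(Add(18, 35959), -1), Mul(-1, Mul(90, Pow(Mul(-2, 0), 2)))) = Add(Pow(35977, -1), Mul(-1, Mul(90, Pow(0, 2)))) = Add(Rational(1, 35977), Mul(-1, Mul(90, 0))) = Add(Rational(1, 35977), Mul(-1, 0)) = Add(Rational(1, 35977), 0) = Rational(1, 35977)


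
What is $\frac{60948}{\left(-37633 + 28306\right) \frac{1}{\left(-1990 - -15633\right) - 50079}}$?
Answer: $\frac{740233776}{3109} \approx 2.3809 \cdot 10^{5}$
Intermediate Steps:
$\frac{60948}{\left(-37633 + 28306\right) \frac{1}{\left(-1990 - -15633\right) - 50079}} = \frac{60948}{\left(-9327\right) \frac{1}{\left(-1990 + 15633\right) - 50079}} = \frac{60948}{\left(-9327\right) \frac{1}{13643 - 50079}} = \frac{60948}{\left(-9327\right) \frac{1}{-36436}} = \frac{60948}{\left(-9327\right) \left(- \frac{1}{36436}\right)} = \frac{60948}{\frac{9327}{36436}} = 60948 \cdot \frac{36436}{9327} = \frac{740233776}{3109}$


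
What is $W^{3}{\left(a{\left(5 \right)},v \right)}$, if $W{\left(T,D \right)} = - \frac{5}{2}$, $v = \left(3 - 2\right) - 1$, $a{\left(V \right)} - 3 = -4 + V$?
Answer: $- \frac{125}{8} \approx -15.625$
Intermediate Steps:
$a{\left(V \right)} = -1 + V$ ($a{\left(V \right)} = 3 + \left(-4 + V\right) = -1 + V$)
$v = 0$ ($v = 1 - 1 = 0$)
$W{\left(T,D \right)} = - \frac{5}{2}$ ($W{\left(T,D \right)} = \left(-5\right) \frac{1}{2} = - \frac{5}{2}$)
$W^{3}{\left(a{\left(5 \right)},v \right)} = \left(- \frac{5}{2}\right)^{3} = - \frac{125}{8}$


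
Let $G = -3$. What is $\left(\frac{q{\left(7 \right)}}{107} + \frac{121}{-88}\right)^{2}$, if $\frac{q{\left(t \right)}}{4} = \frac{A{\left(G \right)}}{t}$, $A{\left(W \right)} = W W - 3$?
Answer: $\frac{64754209}{35904064} \approx 1.8035$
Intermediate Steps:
$A{\left(W \right)} = -3 + W^{2}$ ($A{\left(W \right)} = W^{2} - 3 = -3 + W^{2}$)
$q{\left(t \right)} = \frac{24}{t}$ ($q{\left(t \right)} = 4 \frac{-3 + \left(-3\right)^{2}}{t} = 4 \frac{-3 + 9}{t} = 4 \frac{6}{t} = \frac{24}{t}$)
$\left(\frac{q{\left(7 \right)}}{107} + \frac{121}{-88}\right)^{2} = \left(\frac{24 \cdot \frac{1}{7}}{107} + \frac{121}{-88}\right)^{2} = \left(24 \cdot \frac{1}{7} \cdot \frac{1}{107} + 121 \left(- \frac{1}{88}\right)\right)^{2} = \left(\frac{24}{7} \cdot \frac{1}{107} - \frac{11}{8}\right)^{2} = \left(\frac{24}{749} - \frac{11}{8}\right)^{2} = \left(- \frac{8047}{5992}\right)^{2} = \frac{64754209}{35904064}$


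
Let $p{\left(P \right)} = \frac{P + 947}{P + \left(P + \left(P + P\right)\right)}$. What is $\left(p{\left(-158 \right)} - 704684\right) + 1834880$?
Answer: $\frac{714283083}{632} \approx 1.1302 \cdot 10^{6}$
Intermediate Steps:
$p{\left(P \right)} = \frac{947 + P}{4 P}$ ($p{\left(P \right)} = \frac{947 + P}{P + \left(P + 2 P\right)} = \frac{947 + P}{P + 3 P} = \frac{947 + P}{4 P}$)
$\left(p{\left(-158 \right)} - 704684\right) + 1834880 = \left(\frac{947 - 158}{4 \left(-158\right)} - 704684\right) + 1834880 = \left(\frac{1}{4} \left(- \frac{1}{158}\right) 789 - 704684\right) + 1834880 = \left(- \frac{789}{632} - 704684\right) + 1834880 = - \frac{445361077}{632} + 1834880 = \frac{714283083}{632}$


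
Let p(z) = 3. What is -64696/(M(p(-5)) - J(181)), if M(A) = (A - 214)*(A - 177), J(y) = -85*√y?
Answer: -2375248944/1346610071 + 5499160*√181/1346610071 ≈ -1.7089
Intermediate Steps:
M(A) = (-214 + A)*(-177 + A)
-64696/(M(p(-5)) - J(181)) = -64696/((37878 + 3² - 391*3) - (-85)*√181) = -64696/((37878 + 9 - 1173) + 85*√181) = -64696/(36714 + 85*√181)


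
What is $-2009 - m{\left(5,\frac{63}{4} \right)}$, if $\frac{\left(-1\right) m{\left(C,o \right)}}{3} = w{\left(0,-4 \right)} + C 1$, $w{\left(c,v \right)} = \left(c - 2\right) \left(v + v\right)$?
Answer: $-1946$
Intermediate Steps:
$w{\left(c,v \right)} = 2 v \left(-2 + c\right)$ ($w{\left(c,v \right)} = \left(-2 + c\right) 2 v = 2 v \left(-2 + c\right)$)
$m{\left(C,o \right)} = -48 - 3 C$ ($m{\left(C,o \right)} = - 3 \left(2 \left(-4\right) \left(-2 + 0\right) + C 1\right) = - 3 \left(2 \left(-4\right) \left(-2\right) + C\right) = - 3 \left(16 + C\right) = -48 - 3 C$)
$-2009 - m{\left(5,\frac{63}{4} \right)} = -2009 - \left(-48 - 15\right) = -2009 - -63 = -2009 + 63 = -1946$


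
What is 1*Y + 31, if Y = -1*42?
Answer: -11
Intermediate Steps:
Y = -42
1*Y + 31 = 1*(-42) + 31 = -42 + 31 = -11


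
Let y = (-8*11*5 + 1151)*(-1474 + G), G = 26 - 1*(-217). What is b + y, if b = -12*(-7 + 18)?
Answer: -875373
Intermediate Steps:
G = 243 (G = 26 + 217 = 243)
b = -132 (b = -12*11 = -132)
y = -875241 (y = (-8*11*5 + 1151)*(-1474 + 243) = (-88*5 + 1151)*(-1231) = (-440 + 1151)*(-1231) = 711*(-1231) = -875241)
b + y = -132 - 875241 = -875373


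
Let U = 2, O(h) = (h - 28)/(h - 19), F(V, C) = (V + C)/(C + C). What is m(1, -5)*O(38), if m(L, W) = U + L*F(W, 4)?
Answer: 75/76 ≈ 0.98684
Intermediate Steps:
F(V, C) = (C + V)/(2*C) (F(V, C) = (C + V)/((2*C)) = (C + V)*(1/(2*C)) = (C + V)/(2*C))
O(h) = (-28 + h)/(-19 + h)
m(L, W) = 2 + L*(1/2 + W/8) (m(L, W) = 2 + L*((1/2)*(4 + W)/4) = 2 + L*((1/2)*(1/4)*(4 + W)) = 2 + L*(1/2 + W/8))
m(1, -5)*O(38) = (2 + (1/8)*1*(4 - 5))*((-28 + 38)/(-19 + 38)) = (2 + (1/8)*1*(-1))*(10/19) = (2 - 1/8)*((1/19)*10) = (15/8)*(10/19) = 75/76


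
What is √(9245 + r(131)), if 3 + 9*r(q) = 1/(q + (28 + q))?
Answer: √6997288490/870 ≈ 96.149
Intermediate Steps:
r(q) = -⅓ + 1/(9*(28 + 2*q)) (r(q) = -⅓ + 1/(9*(q + (28 + q))) = -⅓ + 1/(9*(28 + 2*q)))
√(9245 + r(131)) = √(9245 + (-83 - 6*131)/(18*(14 + 131))) = √(9245 + (1/18)*(-83 - 786)/145) = √(9245 + (1/18)*(1/145)*(-869)) = √(9245 - 869/2610) = √(24128581/2610) = √6997288490/870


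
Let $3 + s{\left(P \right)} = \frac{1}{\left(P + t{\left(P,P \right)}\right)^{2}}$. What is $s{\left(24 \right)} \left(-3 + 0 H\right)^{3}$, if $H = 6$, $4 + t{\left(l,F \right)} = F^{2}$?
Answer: $\frac{28772469}{355216} \approx 81.0$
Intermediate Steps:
$t{\left(l,F \right)} = -4 + F^{2}$
$s{\left(P \right)} = -3 + \frac{1}{\left(-4 + P + P^{2}\right)^{2}}$ ($s{\left(P \right)} = -3 + \frac{1}{\left(P + \left(-4 + P^{2}\right)\right)^{2}} = -3 + \frac{1}{\left(-4 + P + P^{2}\right)^{2}}$)
$s{\left(24 \right)} \left(-3 + 0 H\right)^{3} = \left(-3 + \frac{1}{\left(-4 + 24 + 24^{2}\right)^{2}}\right) \left(-3 + 0 \cdot 6\right)^{3} = \left(-3 + \frac{1}{\left(-4 + 24 + 576\right)^{2}}\right) \left(-3 + 0\right)^{3} = \left(-3 + \frac{1}{355216}\right) \left(-3\right)^{3} = \left(-3 + \frac{1}{355216}\right) \left(-27\right) = \left(- \frac{1065647}{355216}\right) \left(-27\right) = \frac{28772469}{355216}$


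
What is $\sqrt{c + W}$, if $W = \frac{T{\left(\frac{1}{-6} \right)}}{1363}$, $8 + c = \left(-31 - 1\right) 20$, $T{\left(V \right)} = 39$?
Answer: $\frac{i \sqrt{1203781155}}{1363} \approx 25.455 i$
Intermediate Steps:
$c = -648$ ($c = -8 + \left(-31 - 1\right) 20 = -8 - 640 = -648$)
$W = \frac{39}{1363} \approx 0.028613$
$\sqrt{c + W} = \sqrt{-648 + \frac{39}{1363}} = \sqrt{- \frac{883185}{1363}} = \frac{i \sqrt{1203781155}}{1363}$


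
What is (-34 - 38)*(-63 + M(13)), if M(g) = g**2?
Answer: -7632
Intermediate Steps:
(-34 - 38)*(-63 + M(13)) = (-34 - 38)*(-63 + 13**2) = -72*(-63 + 169) = -72*106 = -7632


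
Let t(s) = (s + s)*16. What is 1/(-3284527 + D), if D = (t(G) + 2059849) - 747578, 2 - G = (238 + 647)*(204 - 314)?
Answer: 1/1143008 ≈ 8.7488e-7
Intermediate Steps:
G = 97352 (G = 2 - (238 + 647)*(204 - 314) = 2 - 885*(-110) = 2 - 1*(-97350) = 2 + 97350 = 97352)
t(s) = 32*s (t(s) = (2*s)*16 = 32*s)
D = 4427535 (D = (32*97352 + 2059849) - 747578 = (3115264 + 2059849) - 747578 = 5175113 - 747578 = 4427535)
1/(-3284527 + D) = 1/(-3284527 + 4427535) = 1/1143008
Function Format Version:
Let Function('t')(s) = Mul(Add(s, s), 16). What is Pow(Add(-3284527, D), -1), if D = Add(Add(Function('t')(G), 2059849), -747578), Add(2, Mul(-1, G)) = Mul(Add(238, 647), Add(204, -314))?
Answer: Rational(1, 1143008) ≈ 8.7488e-7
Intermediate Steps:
G = 97352 (G = Add(2, Mul(-1, Mul(Add(238, 647), Add(204, -314)))) = Add(2, Mul(-1, Mul(885, -110))) = Add(2, Mul(-1, -97350)) = Add(2, 97350) = 97352)
Function('t')(s) = Mul(32, s) (Function('t')(s) = Mul(Mul(2, s), 16) = Mul(32, s))
D = 4427535 (D = Add(Add(Mul(32, 97352), 2059849), -747578) = Add(Add(3115264, 2059849), -747578) = Add(5175113, -747578) = 4427535)
Pow(Add(-3284527, D), -1) = Pow(Add(-3284527, 4427535), -1) = Pow(1143008, -1) = Rational(1, 1143008)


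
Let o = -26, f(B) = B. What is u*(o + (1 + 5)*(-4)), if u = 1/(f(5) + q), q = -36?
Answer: 50/31 ≈ 1.6129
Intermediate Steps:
u = -1/31 (u = 1/(5 - 36) = 1/(-31) = -1/31 ≈ -0.032258)
u*(o + (1 + 5)*(-4)) = -(-26 + (1 + 5)*(-4))/31 = -(-26 + 6*(-4))/31 = -(-26 - 24)/31 = -1/31*(-50) = 50/31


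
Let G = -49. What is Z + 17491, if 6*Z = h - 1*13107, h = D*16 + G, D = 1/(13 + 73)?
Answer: 1973489/129 ≈ 15298.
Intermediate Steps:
D = 1/86 ≈ 0.011628
h = -2099/43 (h = (1/86)*16 - 49 = 8/43 - 49 = -2099/43 ≈ -48.814)
Z = -282850/129 (Z = (-2099/43 - 1*13107)/6 = (-2099/43 - 13107)/6 = (⅙)*(-565700/43) = -282850/129 ≈ -2192.6)
Z + 17491 = -282850/129 + 17491 = 1973489/129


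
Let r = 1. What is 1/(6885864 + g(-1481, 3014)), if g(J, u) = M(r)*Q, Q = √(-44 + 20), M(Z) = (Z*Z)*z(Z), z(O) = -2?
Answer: 286911/1975630126108 + I*√6/11853780756648 ≈ 1.4523e-7 + 2.0664e-13*I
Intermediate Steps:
M(Z) = -2*Z² (M(Z) = (Z*Z)*(-2) = Z²*(-2) = -2*Z²)
Q = 2*I*√6 (Q = √(-24) = 2*I*√6 ≈ 4.899*I)
g(J, u) = -4*I*√6 (g(J, u) = (-2*1²)*(2*I*√6) = (-2*1)*(2*I*√6) = -4*I*√6)
1/(6885864 + g(-1481, 3014)) = 1/(6885864 - 4*I*√6)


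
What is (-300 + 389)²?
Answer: 7921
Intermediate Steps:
(-300 + 389)² = 89² = 7921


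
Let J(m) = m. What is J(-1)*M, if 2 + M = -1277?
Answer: 1279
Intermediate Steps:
M = -1279 (M = -2 - 1277 = -1279)
J(-1)*M = -1*(-1279) = 1279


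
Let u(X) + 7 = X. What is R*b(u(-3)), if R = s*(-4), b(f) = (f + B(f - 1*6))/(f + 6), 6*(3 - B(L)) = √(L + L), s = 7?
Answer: -49 - 14*I*√2/3 ≈ -49.0 - 6.5997*I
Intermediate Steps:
u(X) = -7 + X
B(L) = 3 - √2*√L/6 (B(L) = 3 - √(L + L)/6 = 3 - √2*√L/6)
b(f) = (3 + f - √2*√(-6 + f)/6)/(6 + f) (b(f) = (f + (3 - √2*√(f - 1*6)/6))/(f + 6) = (f + (3 - √2*√(f - 6)/6))/(6 + f) = (f + (3 - √2*√(-6 + f)/6))/(6 + f) = (3 + f - √2*√(-6 + f)/6)/(6 + f))
R = -28 (R = 7*(-4) = -28)
R*b(u(-3)) = -28*(3 + (-7 - 3) - √(-12 + 2*(-7 - 3))/6)/(6 + (-7 - 3)) = -28*(3 - 10 - √(-12 + 2*(-10))/6)/(6 - 10) = -28*(3 - 10 - √(-12 - 20)/6)/(-4) = -(-7)*(3 - 10 - 2*I*√2/3) = -(-7)*(-7 - 2*I*√2/3) = -28*(7/4 + I*√2/6) = -49 - 14*I*√2/3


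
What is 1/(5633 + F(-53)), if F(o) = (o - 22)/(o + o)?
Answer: 106/597173 ≈ 0.00017750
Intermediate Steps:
F(o) = (-22 + o)/(2*o) (F(o) = (-22 + o)/((2*o)) = (-22 + o)*(1/(2*o)) = (-22 + o)/(2*o))
1/(5633 + F(-53)) = 1/(5633 + (1/2)*(-22 - 53)/(-53)) = 1/(5633 + (1/2)*(-1/53)*(-75)) = 1/(5633 + 75/106) = 1/(597173/106) = 106/597173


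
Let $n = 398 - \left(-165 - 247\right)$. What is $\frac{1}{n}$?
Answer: $\frac{1}{810} \approx 0.0012346$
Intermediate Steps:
$n = 810$ ($n = 398 - \left(-165 - 247\right) = 398 - -412 = 398 + 412 = 810$)
$\frac{1}{n} = \frac{1}{810}$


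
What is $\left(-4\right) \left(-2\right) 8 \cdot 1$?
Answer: $64$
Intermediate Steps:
$\left(-4\right) \left(-2\right) 8 \cdot 1 = 8 \cdot 8 = 64$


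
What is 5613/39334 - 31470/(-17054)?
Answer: 666782541/335401018 ≈ 1.9880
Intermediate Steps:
5613/39334 - 31470/(-17054) = 5613*(1/39334) - 31470*(-1/17054) = 5613/39334 + 15735/8527 = 666782541/335401018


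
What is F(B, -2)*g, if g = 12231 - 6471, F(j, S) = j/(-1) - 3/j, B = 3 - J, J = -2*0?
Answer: -23040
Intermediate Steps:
J = 0
B = 3 (B = 3 - 1*0 = 3 + 0 = 3)
F(j, S) = -j - 3/j (F(j, S) = j*(-1) - 3/j = -j - 3/j)
g = 5760
F(B, -2)*g = (-1*3 - 3/3)*5760 = (-3 - 3*1/3)*5760 = (-3 - 1)*5760 = -4*5760 = -23040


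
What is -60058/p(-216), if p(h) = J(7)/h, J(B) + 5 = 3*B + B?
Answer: 12972528/23 ≈ 5.6402e+5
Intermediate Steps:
J(B) = -5 + 4*B (J(B) = -5 + (3*B + B) = -5 + 4*B)
p(h) = 23/h (p(h) = (-5 + 4*7)/h = (-5 + 28)/h = 23/h)
-60058/p(-216) = -60058/(23/(-216)) = -60058/(23*(-1/216)) = -60058/(-23/216) = -60058*(-216/23) = 12972528/23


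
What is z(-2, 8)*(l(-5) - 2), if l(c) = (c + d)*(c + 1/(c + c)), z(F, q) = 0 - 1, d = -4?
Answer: -439/10 ≈ -43.900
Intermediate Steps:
z(F, q) = -1
l(c) = (-4 + c)*(c + 1/(2*c)) (l(c) = (c - 4)*(c + 1/(c + c)) = (-4 + c)*(c + 1/(2*c)))
z(-2, 8)*(l(-5) - 2) = -((½ + (-5)² - 4*(-5) - 2/(-5)) - 2) = -((½ + 25 + 20 - 2*(-⅕)) - 2) = -((½ + 25 + 20 + ⅖) - 2) = -(459/10 - 2) = -1*439/10 = -439/10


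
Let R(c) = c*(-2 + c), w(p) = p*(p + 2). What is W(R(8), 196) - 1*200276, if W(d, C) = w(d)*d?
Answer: -85076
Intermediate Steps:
w(p) = p*(2 + p)
W(d, C) = d**2*(2 + d) (W(d, C) = (d*(2 + d))*d = d**2*(2 + d))
W(R(8), 196) - 1*200276 = (8*(-2 + 8))**2*(2 + 8*(-2 + 8)) - 1*200276 = (8*6)**2*(2 + 8*6) - 200276 = 48**2*(2 + 48) - 200276 = 2304*50 - 200276 = 115200 - 200276 = -85076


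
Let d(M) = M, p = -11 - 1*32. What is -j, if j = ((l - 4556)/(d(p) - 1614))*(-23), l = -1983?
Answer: 150397/1657 ≈ 90.765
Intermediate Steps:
p = -43 (p = -11 - 32 = -43)
j = -150397/1657 (j = ((-1983 - 4556)/(-43 - 1614))*(-23) = -6539/(-1657)*(-23) = -6539*(-1/1657)*(-23) = (6539/1657)*(-23) = -150397/1657 ≈ -90.765)
-j = -1*(-150397/1657) = 150397/1657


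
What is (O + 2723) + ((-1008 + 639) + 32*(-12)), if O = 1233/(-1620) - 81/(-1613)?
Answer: 571763399/290340 ≈ 1969.3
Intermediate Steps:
O = -206401/290340 (O = 1233*(-1/1620) - 81*(-1/1613) = -137/180 + 81/1613 = -206401/290340 ≈ -0.71089)
(O + 2723) + ((-1008 + 639) + 32*(-12)) = (-206401/290340 + 2723) + ((-1008 + 639) + 32*(-12)) = 790389419/290340 + (-369 - 384) = 790389419/290340 - 753 = 571763399/290340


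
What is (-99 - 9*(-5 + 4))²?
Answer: 8100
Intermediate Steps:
(-99 - 9*(-5 + 4))² = (-99 - 9*(-1))² = (-99 + 9)² = (-90)² = 8100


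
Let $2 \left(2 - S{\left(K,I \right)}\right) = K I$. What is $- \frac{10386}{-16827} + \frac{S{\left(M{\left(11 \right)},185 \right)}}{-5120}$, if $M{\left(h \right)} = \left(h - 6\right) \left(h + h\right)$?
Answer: $\frac{74785797}{28718080} \approx 2.6041$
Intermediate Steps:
$M{\left(h \right)} = 2 h \left(-6 + h\right)$ ($M{\left(h \right)} = \left(-6 + h\right) 2 h = 2 h \left(-6 + h\right)$)
$S{\left(K,I \right)} = 2 - \frac{I K}{2}$ ($S{\left(K,I \right)} = 2 - \frac{K I}{2} = 2 - \frac{I K}{2}$)
$- \frac{10386}{-16827} + \frac{S{\left(M{\left(11 \right)},185 \right)}}{-5120} = - \frac{10386}{-16827} + \frac{2 - \frac{185 \cdot 2 \cdot 11 \left(-6 + 11\right)}{2}}{-5120} = \left(-10386\right) \left(- \frac{1}{16827}\right) + \left(2 - \frac{185 \cdot 2 \cdot 11 \cdot 5}{2}\right) \left(- \frac{1}{5120}\right) = \frac{3462}{5609} + \left(2 - \frac{185}{2} \cdot 110\right) \left(- \frac{1}{5120}\right) = \frac{3462}{5609} + \left(2 - 10175\right) \left(- \frac{1}{5120}\right) = \frac{3462}{5609} - - \frac{10173}{5120} = \frac{3462}{5609} + \frac{10173}{5120} = \frac{74785797}{28718080}$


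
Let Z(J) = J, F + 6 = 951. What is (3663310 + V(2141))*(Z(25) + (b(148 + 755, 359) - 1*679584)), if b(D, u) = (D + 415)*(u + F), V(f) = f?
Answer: 3808817784963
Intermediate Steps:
F = 945 (F = -6 + 951 = 945)
b(D, u) = (415 + D)*(945 + u) (b(D, u) = (D + 415)*(u + 945) = (415 + D)*(945 + u))
(3663310 + V(2141))*(Z(25) + (b(148 + 755, 359) - 1*679584)) = (3663310 + 2141)*(25 + ((392175 + 415*359 + 945*(148 + 755) + (148 + 755)*359) - 1*679584)) = 3665451*(25 + ((392175 + 148985 + 945*903 + 903*359) - 679584)) = 3665451*(25 + ((392175 + 148985 + 853335 + 324177) - 679584)) = 3665451*(25 + (1718672 - 679584)) = 3665451*(25 + 1039088) = 3665451*1039113 = 3808817784963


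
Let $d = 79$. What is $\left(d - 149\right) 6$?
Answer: $-420$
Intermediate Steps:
$\left(d - 149\right) 6 = \left(79 - 149\right) 6 = \left(-70\right) 6 = -420$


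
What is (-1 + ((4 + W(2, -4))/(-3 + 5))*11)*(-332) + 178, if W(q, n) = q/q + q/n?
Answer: -7707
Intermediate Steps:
W(q, n) = 1 + q/n
(-1 + ((4 + W(2, -4))/(-3 + 5))*11)*(-332) + 178 = (-1 + ((4 + (-4 + 2)/(-4))/(-3 + 5))*11)*(-332) + 178 = (-1 + ((4 - 1/4*(-2))/2)*11)*(-332) + 178 = (-1 + ((4 + 1/2)*(1/2))*11)*(-332) + 178 = (-1 + ((9/2)*(1/2))*11)*(-332) + 178 = (-1 + (9/4)*11)*(-332) + 178 = (-1 + 99/4)*(-332) + 178 = (95/4)*(-332) + 178 = -7885 + 178 = -7707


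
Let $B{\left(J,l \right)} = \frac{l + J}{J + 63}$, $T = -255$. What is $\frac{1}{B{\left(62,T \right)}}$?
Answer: $- \frac{125}{193} \approx -0.64767$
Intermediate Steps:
$B{\left(J,l \right)} = \frac{J + l}{63 + J}$
$\frac{1}{B{\left(62,T \right)}} = \frac{1}{\frac{1}{63 + 62} \left(62 - 255\right)} = \frac{1}{\frac{1}{125} \left(-193\right)} = \frac{1}{- \frac{193}{125}} = - \frac{125}{193}$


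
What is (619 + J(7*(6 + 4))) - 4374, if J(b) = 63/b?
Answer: -37541/10 ≈ -3754.1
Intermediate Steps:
(619 + J(7*(6 + 4))) - 4374 = (619 + 63/((7*(6 + 4)))) - 4374 = (619 + 63/((7*10))) - 4374 = (619 + 63/70) - 4374 = (619 + 63*(1/70)) - 4374 = (619 + 9/10) - 4374 = 6199/10 - 4374 = -37541/10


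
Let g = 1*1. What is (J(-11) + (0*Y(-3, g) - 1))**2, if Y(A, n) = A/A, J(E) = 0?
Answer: 1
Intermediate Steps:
g = 1
Y(A, n) = 1
(J(-11) + (0*Y(-3, g) - 1))**2 = (0 + (0*1 - 1))**2 = (0 + (0 - 1))**2 = (0 - 1)**2 = (-1)**2 = 1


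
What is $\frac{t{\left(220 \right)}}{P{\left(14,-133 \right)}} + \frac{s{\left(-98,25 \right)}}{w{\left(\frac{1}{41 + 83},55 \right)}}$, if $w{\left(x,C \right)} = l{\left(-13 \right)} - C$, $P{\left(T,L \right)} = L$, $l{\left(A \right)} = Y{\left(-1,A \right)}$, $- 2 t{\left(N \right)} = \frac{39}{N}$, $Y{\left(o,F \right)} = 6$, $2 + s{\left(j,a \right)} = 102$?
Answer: $- \frac{835727}{409640} \approx -2.0401$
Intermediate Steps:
$s{\left(j,a \right)} = 100$ ($s{\left(j,a \right)} = -2 + 102 = 100$)
$t{\left(N \right)} = - \frac{39}{2 N}$ ($t{\left(N \right)} = - \frac{39 \frac{1}{N}}{2} = - \frac{39}{2 N}$)
$l{\left(A \right)} = 6$
$w{\left(x,C \right)} = 6 - C$
$\frac{t{\left(220 \right)}}{P{\left(14,-133 \right)}} + \frac{s{\left(-98,25 \right)}}{w{\left(\frac{1}{41 + 83},55 \right)}} = \frac{\left(- \frac{39}{2}\right) \frac{1}{220}}{-133} + \frac{100}{6 - 55} = \left(- \frac{39}{2}\right) \frac{1}{220} \left(- \frac{1}{133}\right) + \frac{100}{6 - 55} = \left(- \frac{39}{440}\right) \left(- \frac{1}{133}\right) + \frac{100}{-49} = \frac{39}{58520} + 100 \left(- \frac{1}{49}\right) = \frac{39}{58520} - \frac{100}{49} = - \frac{835727}{409640}$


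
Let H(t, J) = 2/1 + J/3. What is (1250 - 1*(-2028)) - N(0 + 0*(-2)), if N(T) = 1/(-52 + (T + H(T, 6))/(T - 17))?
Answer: 2910881/888 ≈ 3278.0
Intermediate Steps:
H(t, J) = 2 + J/3 (H(t, J) = 2*1 + J*(⅓) = 2 + J/3)
N(T) = 1/(-52 + (4 + T)/(-17 + T)) (N(T) = 1/(-52 + (T + (2 + (⅓)*6))/(T - 17)) = 1/(-52 + (T + (2 + 2))/(-17 + T)) = 1/(-52 + (T + 4)/(-17 + T)) = 1/(-52 + (4 + T)/(-17 + T)))
(1250 - 1*(-2028)) - N(0 + 0*(-2)) = (1250 - 1*(-2028)) - (17 - (0 + 0*(-2)))/(3*(-296 + 17*(0 + 0*(-2)))) = (1250 + 2028) - (17 - (0 + 0))/(3*(-296 + 17*(0 + 0))) = 3278 - (17 - 1*0)/(3*(-296 + 17*0)) = 3278 - (17 + 0)/(3*(-296 + 0)) = 3278 - 17/(3*(-296)) = 3278 - (-1)*17/(3*296) = 3278 - 1*(-17/888) = 3278 + 17/888 = 2910881/888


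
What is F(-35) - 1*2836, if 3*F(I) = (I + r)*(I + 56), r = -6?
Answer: -3123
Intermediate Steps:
F(I) = (-6 + I)*(56 + I)/3 (F(I) = ((I - 6)*(I + 56))/3 = ((-6 + I)*(56 + I))/3 = (-6 + I)*(56 + I)/3)
F(-35) - 1*2836 = (-112 + (⅓)*(-35)² + (50/3)*(-35)) - 1*2836 = (-112 + (⅓)*1225 - 1750/3) - 2836 = (-112 + 1225/3 - 1750/3) - 2836 = -287 - 2836 = -3123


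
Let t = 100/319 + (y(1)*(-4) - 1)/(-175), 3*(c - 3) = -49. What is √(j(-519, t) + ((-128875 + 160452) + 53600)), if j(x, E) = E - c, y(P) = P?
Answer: 2*√23894174675910/33495 ≈ 291.87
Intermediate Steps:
c = -40/3 (c = 3 + (⅓)*(-49) = 3 - 49/3 = -40/3 ≈ -13.333)
t = 3819/11165 (t = 100/319 + (1*(-4) - 1)/(-175) = 100*(1/319) + (-4 - 1)*(-1/175) = 100/319 - 5*(-1/175) = 100/319 + 1/35 = 3819/11165 ≈ 0.34205)
j(x, E) = 40/3 + E (j(x, E) = E - 1*(-40/3) = E + 40/3 = 40/3 + E)
√(j(-519, t) + ((-128875 + 160452) + 53600)) = √((40/3 + 3819/11165) + ((-128875 + 160452) + 53600)) = √(458057/33495 + (31577 + 53600)) = √(458057/33495 + 85177) = √(2853461672/33495) = 2*√23894174675910/33495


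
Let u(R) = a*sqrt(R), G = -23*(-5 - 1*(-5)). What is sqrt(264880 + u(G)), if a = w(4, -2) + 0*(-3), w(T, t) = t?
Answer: 4*sqrt(16555) ≈ 514.67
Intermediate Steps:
a = -2 (a = -2 + 0*(-3) = -2 + 0 = -2)
G = 0 (G = -23*(-5 + 5) = -23*0 = 0)
u(R) = -2*sqrt(R)
sqrt(264880 + u(G)) = sqrt(264880 - 2*sqrt(0)) = sqrt(264880 - 2*0) = sqrt(264880 + 0) = sqrt(264880) = 4*sqrt(16555)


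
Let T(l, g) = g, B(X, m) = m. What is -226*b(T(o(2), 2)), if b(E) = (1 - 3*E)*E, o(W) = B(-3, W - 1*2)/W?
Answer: 2260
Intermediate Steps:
o(W) = (-2 + W)/W (o(W) = (W - 1*2)/W = (W - 2)/W = (-2 + W)/W)
b(E) = E*(1 - 3*E)
-226*b(T(o(2), 2)) = -452*(1 - 3*2) = -452*(1 - 6) = -452*(-5) = -226*(-10) = 2260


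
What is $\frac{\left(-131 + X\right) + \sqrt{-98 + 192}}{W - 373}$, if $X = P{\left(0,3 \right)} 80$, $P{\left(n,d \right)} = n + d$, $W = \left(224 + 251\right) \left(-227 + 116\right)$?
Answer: $- \frac{109}{53098} - \frac{\sqrt{94}}{53098} \approx -0.0022354$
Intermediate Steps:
$W = -52725$ ($W = 475 \left(-111\right) = -52725$)
$P{\left(n,d \right)} = d + n$
$X = 240$ ($X = \left(3 + 0\right) 80 = 3 \cdot 80 = 240$)
$\frac{\left(-131 + X\right) + \sqrt{-98 + 192}}{W - 373} = \frac{\left(-131 + 240\right) + \sqrt{-98 + 192}}{-52725 - 373} = \frac{109 + \sqrt{94}}{-53098} = \left(109 + \sqrt{94}\right) \left(- \frac{1}{53098}\right) = - \frac{109}{53098} - \frac{\sqrt{94}}{53098}$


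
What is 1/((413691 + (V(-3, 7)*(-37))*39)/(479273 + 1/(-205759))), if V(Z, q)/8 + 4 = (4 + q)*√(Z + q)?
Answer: 98614733206/42365572341 ≈ 2.3277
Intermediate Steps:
V(Z, q) = -32 + 8*√(Z + q)*(4 + q) (V(Z, q) = -32 + 8*((4 + q)*√(Z + q)) = -32 + 8*(√(Z + q)*(4 + q)) = -32 + 8*√(Z + q)*(4 + q))
1/((413691 + (V(-3, 7)*(-37))*39)/(479273 + 1/(-205759))) = 1/((413691 + ((-32 + 32*√(-3 + 7) + 8*7*√(-3 + 7))*(-37))*39)/(479273 + 1/(-205759))) = 1/((413691 + ((-32 + 32*√4 + 8*7*√4)*(-37))*39)/(479273 - 1/205759)) = 1/((413691 + ((-32 + 32*2 + 8*7*2)*(-37))*39)/(98614733206/205759)) = 1/((413691 + ((-32 + 64 + 112)*(-37))*39)*(205759/98614733206)) = 1/((413691 + (144*(-37))*39)*(205759/98614733206)) = 1/((413691 - 5328*39)*(205759/98614733206)) = 1/((413691 - 207792)*(205759/98614733206)) = 1/(205899*(205759/98614733206)) = 1/(42365572341/98614733206) = 98614733206/42365572341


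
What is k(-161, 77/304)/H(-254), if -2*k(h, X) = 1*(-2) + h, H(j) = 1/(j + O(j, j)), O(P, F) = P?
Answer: -41402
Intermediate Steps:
H(j) = 1/(2*j) (H(j) = 1/(j + j) = 1/(2*j))
k(h, X) = 1 - h/2 (k(h, X) = -(1*(-2) + h)/2 = -(-2 + h)/2 = 1 - h/2)
k(-161, 77/304)/H(-254) = (1 - ½*(-161))/(((½)/(-254))) = (1 + 161/2)/(((½)*(-1/254))) = 163/(2*(-1/508)) = (163/2)*(-508) = -41402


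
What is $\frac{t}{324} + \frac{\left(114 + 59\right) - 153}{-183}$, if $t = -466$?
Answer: $- \frac{15293}{9882} \approx -1.5476$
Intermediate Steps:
$\frac{t}{324} + \frac{\left(114 + 59\right) - 153}{-183} = - \frac{466}{324} + \frac{\left(114 + 59\right) - 153}{-183} = \left(-466\right) \frac{1}{324} + \left(173 - 153\right) \left(- \frac{1}{183}\right) = - \frac{233}{162} + 20 \left(- \frac{1}{183}\right) = - \frac{233}{162} - \frac{20}{183} = - \frac{15293}{9882}$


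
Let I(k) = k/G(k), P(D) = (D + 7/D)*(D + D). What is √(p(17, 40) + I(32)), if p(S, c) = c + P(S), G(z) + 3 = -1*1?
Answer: 4*√39 ≈ 24.980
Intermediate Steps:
G(z) = -4 (G(z) = -3 - 1*1 = -3 - 1 = -4)
P(D) = 2*D*(D + 7/D) (P(D) = (D + 7/D)*(2*D) = 2*D*(D + 7/D))
I(k) = -k/4 (I(k) = k/(-4) = k*(-¼) = -k/4)
p(S, c) = 14 + c + 2*S² (p(S, c) = c + (14 + 2*S²) = 14 + c + 2*S²)
√(p(17, 40) + I(32)) = √((14 + 40 + 2*17²) - ¼*32) = √((14 + 40 + 2*289) - 8) = √((14 + 40 + 578) - 8) = √(632 - 8) = √624 = 4*√39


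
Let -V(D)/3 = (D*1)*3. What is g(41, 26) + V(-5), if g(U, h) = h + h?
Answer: 97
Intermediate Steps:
V(D) = -9*D (V(D) = -3*D*1*3 = -3*D*3 = -9*D)
g(U, h) = 2*h
g(41, 26) + V(-5) = 2*26 - 9*(-5) = 52 + 45 = 97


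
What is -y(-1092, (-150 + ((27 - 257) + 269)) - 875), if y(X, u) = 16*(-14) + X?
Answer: 1316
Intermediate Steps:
y(X, u) = -224 + X
-y(-1092, (-150 + ((27 - 257) + 269)) - 875) = -(-224 - 1092) = -1*(-1316) = 1316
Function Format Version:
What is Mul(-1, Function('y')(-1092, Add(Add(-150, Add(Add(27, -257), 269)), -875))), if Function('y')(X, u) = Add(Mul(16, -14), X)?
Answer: 1316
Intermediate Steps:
Function('y')(X, u) = Add(-224, X)
Mul(-1, Function('y')(-1092, Add(Add(-150, Add(Add(27, -257), 269)), -875))) = Mul(-1, Add(-224, -1092)) = Mul(-1, -1316) = 1316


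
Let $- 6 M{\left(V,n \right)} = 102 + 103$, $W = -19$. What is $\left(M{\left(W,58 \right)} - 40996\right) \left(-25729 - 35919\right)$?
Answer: $\frac{7588283144}{3} \approx 2.5294 \cdot 10^{9}$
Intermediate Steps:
$M{\left(V,n \right)} = - \frac{205}{6}$ ($M{\left(V,n \right)} = - \frac{102 + 103}{6} = \left(- \frac{1}{6}\right) 205 = - \frac{205}{6}$)
$\left(M{\left(W,58 \right)} - 40996\right) \left(-25729 - 35919\right) = \left(- \frac{205}{6} - 40996\right) \left(-25729 - 35919\right) = \left(- \frac{246181}{6}\right) \left(-61648\right) = \frac{7588283144}{3}$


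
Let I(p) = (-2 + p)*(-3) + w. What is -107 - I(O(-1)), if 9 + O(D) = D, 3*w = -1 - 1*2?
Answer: -142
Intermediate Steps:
w = -1 (w = (-1 - 1*2)/3 = (-1 - 2)/3 = (1/3)*(-3) = -1)
O(D) = -9 + D
I(p) = 5 - 3*p (I(p) = (-2 + p)*(-3) - 1 = (6 - 3*p) - 1 = 5 - 3*p)
-107 - I(O(-1)) = -107 - (5 - 3*(-9 - 1)) = -107 - (5 - 3*(-10)) = -107 - (5 + 30) = -107 - 1*35 = -107 - 35 = -142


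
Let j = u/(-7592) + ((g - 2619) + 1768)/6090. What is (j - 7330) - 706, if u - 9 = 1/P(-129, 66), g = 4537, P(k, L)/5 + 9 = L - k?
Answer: -11517082204321/1433293680 ≈ -8035.4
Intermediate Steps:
P(k, L) = -45 - 5*k + 5*L (P(k, L) = -45 + 5*(L - k) = -45 + (-5*k + 5*L) = -45 - 5*k + 5*L)
u = 8371/930 (u = 9 + 1/(-45 - 5*(-129) + 5*66) = 9 + 1/(-45 + 645 + 330) = 9 + 1/930 = 8371/930 ≈ 9.0011)
j = 865808159/1433293680 (j = (8371/930)/(-7592) + ((4537 - 2619) + 1768)/6090 = (8371/930)*(-1/7592) + (1918 + 1768)*(1/6090) = -8371/7060560 + 3686*(1/6090) = -8371/7060560 + 1843/3045 = 865808159/1433293680 ≈ 0.60407)
(j - 7330) - 706 = (865808159/1433293680 - 7330) - 706 = -10505176866241/1433293680 - 706 = -11517082204321/1433293680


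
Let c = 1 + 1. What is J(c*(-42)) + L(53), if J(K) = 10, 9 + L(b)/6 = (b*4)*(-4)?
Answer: -5132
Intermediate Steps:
L(b) = -54 - 96*b (L(b) = -54 + 6*((b*4)*(-4)) = -54 + 6*((4*b)*(-4)) = -54 + 6*(-16*b) = -54 - 96*b)
c = 2
J(c*(-42)) + L(53) = 10 + (-54 - 96*53) = 10 + (-54 - 5088) = 10 - 5142 = -5132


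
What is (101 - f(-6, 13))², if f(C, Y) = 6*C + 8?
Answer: 16641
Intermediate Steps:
f(C, Y) = 8 + 6*C
(101 - f(-6, 13))² = (101 - (8 + 6*(-6)))² = (101 - (8 - 36))² = (101 - 1*(-28))² = (101 + 28)² = 129² = 16641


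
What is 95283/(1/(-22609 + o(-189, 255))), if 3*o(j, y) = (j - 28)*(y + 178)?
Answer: -5138548668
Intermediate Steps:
o(j, y) = (-28 + j)*(178 + y)/3 (o(j, y) = ((j - 28)*(y + 178))/3 = ((-28 + j)*(178 + y))/3 = (-28 + j)*(178 + y)/3)
95283/(1/(-22609 + o(-189, 255))) = 95283/(1/(-22609 + (-4984/3 - 28/3*255 + (178/3)*(-189) + (1/3)*(-189)*255))) = 95283/(1/(-22609 + (-4984/3 - 2380 - 11214 - 16065))) = 95283/(1/(-22609 - 93961/3)) = 95283/(1/(-161788/3)) = 95283/(-3/161788) = 95283*(-161788/3) = -5138548668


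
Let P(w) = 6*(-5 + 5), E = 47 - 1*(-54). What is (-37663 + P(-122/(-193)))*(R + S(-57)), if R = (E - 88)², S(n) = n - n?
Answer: -6365047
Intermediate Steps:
S(n) = 0
E = 101 (E = 47 + 54 = 101)
P(w) = 0 (P(w) = 6*0 = 0)
R = 169 (R = (101 - 88)² = 13² = 169)
(-37663 + P(-122/(-193)))*(R + S(-57)) = (-37663 + 0)*(169 + 0) = -37663*169 = -6365047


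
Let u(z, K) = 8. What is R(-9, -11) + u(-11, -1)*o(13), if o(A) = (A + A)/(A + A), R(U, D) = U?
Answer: -1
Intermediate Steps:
o(A) = 1 (o(A) = (2*A)/((2*A)) = (2*A)*(1/(2*A)) = 1)
R(-9, -11) + u(-11, -1)*o(13) = -9 + 8*1 = -9 + 8 = -1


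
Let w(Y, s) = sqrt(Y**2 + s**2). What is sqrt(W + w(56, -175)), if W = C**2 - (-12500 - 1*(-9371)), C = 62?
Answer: sqrt(6973 + 7*sqrt(689)) ≈ 84.598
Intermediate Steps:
W = 6973 (W = 62**2 - (-12500 - 1*(-9371)) = 3844 - (-12500 + 9371) = 3844 - 1*(-3129) = 3844 + 3129 = 6973)
sqrt(W + w(56, -175)) = sqrt(6973 + sqrt(56**2 + (-175)**2)) = sqrt(6973 + sqrt(3136 + 30625)) = sqrt(6973 + sqrt(33761)) = sqrt(6973 + 7*sqrt(689))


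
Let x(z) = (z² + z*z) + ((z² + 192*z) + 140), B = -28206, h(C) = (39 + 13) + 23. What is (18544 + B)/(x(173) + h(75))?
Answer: -4831/61609 ≈ -0.078414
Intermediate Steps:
h(C) = 75 (h(C) = 52 + 23 = 75)
x(z) = 140 + 3*z² + 192*z (x(z) = (z² + z²) + (140 + z² + 192*z) = 2*z² + (140 + z² + 192*z) = 140 + 3*z² + 192*z)
(18544 + B)/(x(173) + h(75)) = (18544 - 28206)/((140 + 3*173² + 192*173) + 75) = -9662/((140 + 3*29929 + 33216) + 75) = -9662/((140 + 89787 + 33216) + 75) = -9662/(123143 + 75) = -9662/123218 = -9662*1/123218 = -4831/61609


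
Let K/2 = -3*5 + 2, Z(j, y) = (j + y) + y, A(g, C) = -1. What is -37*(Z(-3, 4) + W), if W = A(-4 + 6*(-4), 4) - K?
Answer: -1110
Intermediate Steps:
Z(j, y) = j + 2*y
K = -26 (K = 2*(-3*5 + 2) = 2*(-15 + 2) = 2*(-13) = -26)
W = 25 (W = -1 - 1*(-26) = -1 + 26 = 25)
-37*(Z(-3, 4) + W) = -37*((-3 + 2*4) + 25) = -37*((-3 + 8) + 25) = -37*(5 + 25) = -37*30 = -1110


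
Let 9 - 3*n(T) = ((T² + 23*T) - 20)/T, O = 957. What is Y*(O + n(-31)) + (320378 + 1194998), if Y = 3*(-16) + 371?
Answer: 56613684/31 ≈ 1.8262e+6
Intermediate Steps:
Y = 323 (Y = -48 + 371 = 323)
n(T) = 3 - (-20 + T² + 23*T)/(3*T) (n(T) = 3 - ((T² + 23*T) - 20)/(3*T) = 3 - (-20 + T² + 23*T)/(3*T))
Y*(O + n(-31)) + (320378 + 1194998) = 323*(957 + (⅓)*(20 - 1*(-31)*(14 - 31))/(-31)) + (320378 + 1194998) = 323*(957 + (⅓)*(-1/31)*(20 - 1*(-31)*(-17))) + 1515376 = 323*(957 + (⅓)*(-1/31)*(20 - 527)) + 1515376 = 323*(957 + (⅓)*(-1/31)*(-507)) + 1515376 = 323*(957 + 169/31) + 1515376 = 323*(29836/31) + 1515376 = 9637028/31 + 1515376 = 56613684/31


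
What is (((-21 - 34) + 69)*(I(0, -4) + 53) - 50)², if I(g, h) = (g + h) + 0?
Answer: 404496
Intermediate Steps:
I(g, h) = g + h
(((-21 - 34) + 69)*(I(0, -4) + 53) - 50)² = (((-21 - 34) + 69)*((0 - 4) + 53) - 50)² = ((-55 + 69)*(-4 + 53) - 50)² = (14*49 - 50)² = (686 - 50)² = 636² = 404496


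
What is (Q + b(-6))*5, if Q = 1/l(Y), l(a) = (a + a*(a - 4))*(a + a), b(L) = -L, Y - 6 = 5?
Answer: 58085/1936 ≈ 30.003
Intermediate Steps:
Y = 11 (Y = 6 + 5 = 11)
l(a) = 2*a*(a + a*(-4 + a)) (l(a) = (a + a*(-4 + a))*(2*a) = 2*a*(a + a*(-4 + a)))
Q = 1/1936 (Q = 1/(2*11²*(-3 + 11)) = 1/(2*121*8) = 1/1936 ≈ 0.00051653)
(Q + b(-6))*5 = (1/1936 - 1*(-6))*5 = (1/1936 + 6)*5 = (11617/1936)*5 = 58085/1936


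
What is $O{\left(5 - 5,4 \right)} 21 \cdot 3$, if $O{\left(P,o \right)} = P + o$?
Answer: $252$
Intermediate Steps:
$O{\left(5 - 5,4 \right)} 21 \cdot 3 = \left(\left(5 - 5\right) + 4\right) 21 \cdot 3 = \left(0 + 4\right) 21 \cdot 3 = 4 \cdot 21 \cdot 3 = 84 \cdot 3 = 252$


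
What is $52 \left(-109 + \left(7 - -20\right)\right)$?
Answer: $-4264$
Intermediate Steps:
$52 \left(-109 + \left(7 - -20\right)\right) = 52 \left(-109 + \left(7 + 20\right)\right) = 52 \left(-109 + 27\right) = 52 \left(-82\right) = -4264$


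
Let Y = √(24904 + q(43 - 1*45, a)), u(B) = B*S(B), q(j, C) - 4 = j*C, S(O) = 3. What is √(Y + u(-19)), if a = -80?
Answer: √(-57 + 2*√6267) ≈ 10.066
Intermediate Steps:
q(j, C) = 4 + C*j (q(j, C) = 4 + j*C = 4 + C*j)
u(B) = 3*B (u(B) = B*3 = 3*B)
Y = 2*√6267 (Y = √(24904 + (4 - 80*(43 - 1*45))) = √(24904 + (4 - 80*(43 - 45))) = √(24904 + (4 - 80*(-2))) = √(24904 + (4 + 160)) = √(24904 + 164) = √25068 = 2*√6267 ≈ 158.33)
√(Y + u(-19)) = √(2*√6267 + 3*(-19)) = √(2*√6267 - 57) = √(-57 + 2*√6267)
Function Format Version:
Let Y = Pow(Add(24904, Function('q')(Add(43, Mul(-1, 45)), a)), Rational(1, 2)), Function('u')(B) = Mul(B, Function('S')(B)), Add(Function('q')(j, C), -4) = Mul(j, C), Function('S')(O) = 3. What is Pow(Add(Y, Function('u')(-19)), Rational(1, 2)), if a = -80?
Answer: Pow(Add(-57, Mul(2, Pow(6267, Rational(1, 2)))), Rational(1, 2)) ≈ 10.066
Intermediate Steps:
Function('q')(j, C) = Add(4, Mul(C, j)) (Function('q')(j, C) = Add(4, Mul(j, C)) = Add(4, Mul(C, j)))
Function('u')(B) = Mul(3, B) (Function('u')(B) = Mul(B, 3) = Mul(3, B))
Y = Mul(2, Pow(6267, Rational(1, 2))) (Y = Pow(Add(24904, Add(4, Mul(-80, Add(43, Mul(-1, 45))))), Rational(1, 2)) = Pow(Add(24904, Add(4, Mul(-80, Add(43, -45)))), Rational(1, 2)) = Pow(Add(24904, Add(4, Mul(-80, -2))), Rational(1, 2)) = Pow(Add(24904, Add(4, 160)), Rational(1, 2)) = Pow(Add(24904, 164), Rational(1, 2)) = Pow(25068, Rational(1, 2)) = Mul(2, Pow(6267, Rational(1, 2))) ≈ 158.33)
Pow(Add(Y, Function('u')(-19)), Rational(1, 2)) = Pow(Add(Mul(2, Pow(6267, Rational(1, 2))), Mul(3, -19)), Rational(1, 2)) = Pow(Add(Mul(2, Pow(6267, Rational(1, 2))), -57), Rational(1, 2)) = Pow(Add(-57, Mul(2, Pow(6267, Rational(1, 2)))), Rational(1, 2))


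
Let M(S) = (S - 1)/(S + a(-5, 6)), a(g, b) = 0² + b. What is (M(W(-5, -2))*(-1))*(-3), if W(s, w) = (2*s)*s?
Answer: 21/8 ≈ 2.6250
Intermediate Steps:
a(g, b) = b (a(g, b) = 0 + b = b)
W(s, w) = 2*s²
M(S) = (-1 + S)/(6 + S) (M(S) = (S - 1)/(S + 6) = (-1 + S)/(6 + S))
(M(W(-5, -2))*(-1))*(-3) = (((-1 + 2*(-5)²)/(6 + 2*(-5)²))*(-1))*(-3) = (((-1 + 2*25)/(6 + 2*25))*(-1))*(-3) = (((-1 + 50)/(6 + 50))*(-1))*(-3) = ((49/56)*(-1))*(-3) = (((1/56)*49)*(-1))*(-3) = ((7/8)*(-1))*(-3) = -7/8*(-3) = 21/8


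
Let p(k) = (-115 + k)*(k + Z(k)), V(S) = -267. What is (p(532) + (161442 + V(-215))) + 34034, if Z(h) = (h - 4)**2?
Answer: 116669981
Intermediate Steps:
Z(h) = (-4 + h)**2
p(k) = (-115 + k)*(k + (-4 + k)**2)
(p(532) + (161442 + V(-215))) + 34034 = ((-1840 + 532**3 - 122*532**2 + 821*532) + (161442 - 267)) + 34034 = ((-1840 + 150568768 - 122*283024 + 436772) + 161175) + 34034 = ((-1840 + 150568768 - 34528928 + 436772) + 161175) + 34034 = (116474772 + 161175) + 34034 = 116635947 + 34034 = 116669981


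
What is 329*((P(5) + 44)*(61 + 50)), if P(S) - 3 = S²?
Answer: 2629368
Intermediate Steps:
P(S) = 3 + S²
329*((P(5) + 44)*(61 + 50)) = 329*(((3 + 5²) + 44)*(61 + 50)) = 329*(((3 + 25) + 44)*111) = 329*((28 + 44)*111) = 329*(72*111) = 329*7992 = 2629368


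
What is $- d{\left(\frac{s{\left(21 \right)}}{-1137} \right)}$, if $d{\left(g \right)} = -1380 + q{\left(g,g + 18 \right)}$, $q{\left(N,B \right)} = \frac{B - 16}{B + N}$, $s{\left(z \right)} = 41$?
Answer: $\frac{4018241}{2912} \approx 1379.9$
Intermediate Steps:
$q{\left(N,B \right)} = \frac{-16 + B}{B + N}$
$d{\left(g \right)} = -1380 + \frac{2 + g}{18 + 2 g}$ ($d{\left(g \right)} = -1380 + \frac{-16 + \left(g + 18\right)}{\left(g + 18\right) + g} = -1380 + \frac{-16 + \left(18 + g\right)}{\left(18 + g\right) + g} = -1380 + \frac{2 + g}{18 + 2 g}$)
$- d{\left(\frac{s{\left(21 \right)}}{-1137} \right)} = - \frac{-24838 - 2759 \frac{41}{-1137}}{2 \left(9 + \frac{41}{-1137}\right)} = - \frac{-24838 - 2759 \cdot 41 \left(- \frac{1}{1137}\right)}{2 \left(9 + 41 \left(- \frac{1}{1137}\right)\right)} = - \frac{-24838 - - \frac{113119}{1137}}{2 \left(9 - \frac{41}{1137}\right)} = - \frac{-24838 + \frac{113119}{1137}}{2 \cdot \frac{10192}{1137}} = - \frac{1137 \left(-28127687\right)}{2 \cdot 10192 \cdot 1137} = \left(-1\right) \left(- \frac{4018241}{2912}\right) = \frac{4018241}{2912}$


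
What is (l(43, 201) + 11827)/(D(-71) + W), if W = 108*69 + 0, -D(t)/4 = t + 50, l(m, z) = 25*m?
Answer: 6451/3768 ≈ 1.7120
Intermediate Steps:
D(t) = -200 - 4*t (D(t) = -4*(t + 50) = -4*(50 + t) = -200 - 4*t)
W = 7452 (W = 7452 + 0 = 7452)
(l(43, 201) + 11827)/(D(-71) + W) = (25*43 + 11827)/((-200 - 4*(-71)) + 7452) = (1075 + 11827)/((-200 + 284) + 7452) = 12902/(84 + 7452) = 12902/7536 = 12902*(1/7536) = 6451/3768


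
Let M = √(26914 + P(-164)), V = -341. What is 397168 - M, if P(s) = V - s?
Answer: 397168 - √26737 ≈ 3.9700e+5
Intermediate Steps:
P(s) = -341 - s
M = √26737 (M = √(26914 + (-341 - 1*(-164))) = √(26914 + (-341 + 164)) = √(26914 - 177) = √26737 ≈ 163.51)
397168 - M = 397168 - √26737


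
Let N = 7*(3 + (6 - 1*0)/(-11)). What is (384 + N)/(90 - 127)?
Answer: -4413/407 ≈ -10.843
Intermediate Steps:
N = 189/11 (N = 7*(3 + (6 + 0)*(-1/11)) = 7*(3 + 6*(-1/11)) = 7*(3 - 6/11) = 7*(27/11) = 189/11 ≈ 17.182)
(384 + N)/(90 - 127) = (384 + 189/11)/(90 - 127) = (4413/11)/(-37) = (4413/11)*(-1/37) = -4413/407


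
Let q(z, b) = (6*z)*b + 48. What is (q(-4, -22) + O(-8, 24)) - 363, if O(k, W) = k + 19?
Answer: 224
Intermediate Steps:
q(z, b) = 48 + 6*b*z (q(z, b) = 6*b*z + 48 = 48 + 6*b*z)
O(k, W) = 19 + k
(q(-4, -22) + O(-8, 24)) - 363 = ((48 + 6*(-22)*(-4)) + (19 - 8)) - 363 = ((48 + 528) + 11) - 363 = (576 + 11) - 363 = 587 - 363 = 224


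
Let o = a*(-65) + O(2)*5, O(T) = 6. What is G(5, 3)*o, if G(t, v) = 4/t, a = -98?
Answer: 5120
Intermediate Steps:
o = 6400 (o = -98*(-65) + 6*5 = 6370 + 30 = 6400)
G(5, 3)*o = (4/5)*6400 = 5120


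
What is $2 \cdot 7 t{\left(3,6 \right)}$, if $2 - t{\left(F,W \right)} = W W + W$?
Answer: $-560$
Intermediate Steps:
$t{\left(F,W \right)} = 2 - W - W^{2}$ ($t{\left(F,W \right)} = 2 - \left(W W + W\right) = 2 - \left(W^{2} + W\right) = 2 - \left(W + W^{2}\right) = 2 - W - W^{2}$)
$2 \cdot 7 t{\left(3,6 \right)} = 2 \cdot 7 \left(2 - 6 - 6^{2}\right) = 14 \left(2 - 6 - 36\right) = 14 \left(-40\right) = -560$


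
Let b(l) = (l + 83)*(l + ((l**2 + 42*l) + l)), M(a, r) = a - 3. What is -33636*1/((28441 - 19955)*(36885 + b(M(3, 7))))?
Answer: -5606/52167685 ≈ -0.00010746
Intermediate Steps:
M(a, r) = -3 + a
b(l) = (83 + l)*(l**2 + 44*l) (b(l) = (83 + l)*(l + (l**2 + 43*l)) = (83 + l)*(l**2 + 44*l))
-33636*1/((28441 - 19955)*(36885 + b(M(3, 7)))) = -33636*1/((28441 - 19955)*(36885 + (-3 + 3)*(3652 + (-3 + 3)**2 + 127*(-3 + 3)))) = -33636*1/(8486*(36885 + 0*(3652 + 0**2 + 127*0))) = -33636*1/(8486*(36885 + 0*(3652 + 0 + 0))) = -33636*1/(8486*(36885 + 0*3652)) = -33636*1/(8486*(36885 + 0)) = -33636/(36885*8486) = -33636/313006110 = -33636*1/313006110 = -5606/52167685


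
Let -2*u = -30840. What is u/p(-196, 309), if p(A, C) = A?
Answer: -3855/49 ≈ -78.673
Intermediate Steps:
u = 15420 (u = -½*(-30840) = 15420)
u/p(-196, 309) = 15420/(-196) = 15420*(-1/196) = -3855/49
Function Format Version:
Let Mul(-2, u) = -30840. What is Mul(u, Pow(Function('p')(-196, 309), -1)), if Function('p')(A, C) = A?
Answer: Rational(-3855, 49) ≈ -78.673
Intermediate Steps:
u = 15420 (u = Mul(Rational(-1, 2), -30840) = 15420)
Mul(u, Pow(Function('p')(-196, 309), -1)) = Mul(15420, Pow(-196, -1)) = Mul(15420, Rational(-1, 196)) = Rational(-3855, 49)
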